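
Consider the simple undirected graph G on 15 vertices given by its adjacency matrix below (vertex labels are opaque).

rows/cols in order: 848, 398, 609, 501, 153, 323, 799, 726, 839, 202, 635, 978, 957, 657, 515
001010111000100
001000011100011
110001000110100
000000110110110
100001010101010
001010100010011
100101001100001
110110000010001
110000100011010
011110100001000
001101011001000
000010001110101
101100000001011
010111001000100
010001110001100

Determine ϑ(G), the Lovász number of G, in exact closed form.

deg(848) = 6; N(848) = {609, 153, 799, 726, 839, 957}.
N(501) = {799, 726, 202, 635, 957, 657}, |N(501)| = 6.
Vertex 635 has 6 neighbors: 609, 501, 323, 726, 839, 978.
N(957) = {848, 609, 501, 978, 657, 515}, |N(957)| = 6.
6-regular, N=15; Kneser K(6,2) on C(6,2)=15 vertices.
A has 3 distinct eigenvalues ≈ [6.0, 1.0, -3.0].
λ_max=6, λ_min=-3; ϑ = −15·λ_min/(λ_max−λ_min) = 5.
ϑ(G) ≈ 5.000000.

5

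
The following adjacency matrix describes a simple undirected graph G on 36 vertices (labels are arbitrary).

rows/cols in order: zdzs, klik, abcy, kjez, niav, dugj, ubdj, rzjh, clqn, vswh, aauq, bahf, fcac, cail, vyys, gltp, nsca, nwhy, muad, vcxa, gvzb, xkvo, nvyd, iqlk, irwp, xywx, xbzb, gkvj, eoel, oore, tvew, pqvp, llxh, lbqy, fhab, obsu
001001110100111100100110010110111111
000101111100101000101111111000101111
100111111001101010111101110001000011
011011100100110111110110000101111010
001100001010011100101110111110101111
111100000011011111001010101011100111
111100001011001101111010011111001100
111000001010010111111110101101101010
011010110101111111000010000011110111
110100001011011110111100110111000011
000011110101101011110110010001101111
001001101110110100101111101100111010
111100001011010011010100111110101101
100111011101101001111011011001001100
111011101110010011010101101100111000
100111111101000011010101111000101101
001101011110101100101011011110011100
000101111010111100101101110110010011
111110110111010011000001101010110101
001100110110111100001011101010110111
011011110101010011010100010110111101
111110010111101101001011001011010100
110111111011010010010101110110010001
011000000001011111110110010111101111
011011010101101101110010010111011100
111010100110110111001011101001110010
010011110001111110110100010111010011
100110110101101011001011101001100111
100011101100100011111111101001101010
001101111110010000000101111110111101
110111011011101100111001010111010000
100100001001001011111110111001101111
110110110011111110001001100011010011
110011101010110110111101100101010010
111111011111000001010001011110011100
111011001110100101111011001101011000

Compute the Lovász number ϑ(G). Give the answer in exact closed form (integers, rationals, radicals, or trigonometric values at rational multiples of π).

8

deg(fcac) = 21; N(fcac) = {zdzs, klik, abcy, kjez, clqn, aauq, bahf, cail, nsca, nwhy, vcxa, xkvo, irwp, xywx, xbzb, gkvj, eoel, tvew, llxh, lbqy, obsu}.
N(obsu) = {zdzs, klik, abcy, niav, dugj, clqn, vswh, aauq, fcac, gltp, nwhy, muad, vcxa, gvzb, nvyd, iqlk, xbzb, gkvj, oore, pqvp, llxh}, |N(obsu)| = 21.
deg(bahf) = 21; N(bahf) = {abcy, dugj, ubdj, clqn, vswh, aauq, fcac, cail, gltp, muad, gvzb, xkvo, nvyd, iqlk, irwp, xbzb, gkvj, tvew, pqvp, llxh, fhab}.
Vertex tvew has 21 neighbors: zdzs, klik, kjez, niav, dugj, rzjh, clqn, aauq, bahf, fcac, vyys, gltp, muad, vcxa, gvzb, iqlk, xywx, gkvj, eoel, oore, pqvp.
36-vertex 21-regular graph: Kneser K(9,2) on C(9,2)=36 vertices.
Distinct eigenvalues (to 6 d.p.): [21.0, 1.0, -6.0].
ϑ = −N·λ_min/(λ_max−λ_min) = −36·(-6)/(21−(-6)) = 8.
≈ 8.000000 (to 6 d.p.).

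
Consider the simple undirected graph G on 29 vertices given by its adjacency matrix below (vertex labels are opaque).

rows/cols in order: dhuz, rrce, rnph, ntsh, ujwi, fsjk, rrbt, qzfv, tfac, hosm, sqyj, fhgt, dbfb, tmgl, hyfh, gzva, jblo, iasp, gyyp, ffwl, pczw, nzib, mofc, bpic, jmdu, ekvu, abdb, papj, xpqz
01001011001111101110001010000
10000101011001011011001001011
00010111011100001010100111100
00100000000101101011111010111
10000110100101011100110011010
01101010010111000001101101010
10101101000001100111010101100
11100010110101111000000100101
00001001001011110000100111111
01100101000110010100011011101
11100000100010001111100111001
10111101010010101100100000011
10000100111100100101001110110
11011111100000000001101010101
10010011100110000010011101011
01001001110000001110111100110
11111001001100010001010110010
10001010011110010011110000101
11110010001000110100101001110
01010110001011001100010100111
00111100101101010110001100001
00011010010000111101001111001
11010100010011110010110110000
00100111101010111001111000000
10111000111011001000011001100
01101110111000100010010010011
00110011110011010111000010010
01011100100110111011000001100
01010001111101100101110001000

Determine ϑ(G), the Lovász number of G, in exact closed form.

sqrt(29)

deg(rrbt) = 14; N(rrbt) = {dhuz, rnph, ujwi, fsjk, qzfv, tmgl, hyfh, iasp, gyyp, ffwl, nzib, bpic, ekvu, abdb}.
Vertex fsjk has 14 neighbors: rrce, rnph, ujwi, rrbt, hosm, fhgt, dbfb, tmgl, ffwl, pczw, mofc, bpic, ekvu, papj.
Vertex ntsh has 14 neighbors: rnph, fhgt, tmgl, hyfh, jblo, gyyp, ffwl, pczw, nzib, mofc, jmdu, abdb, papj, xpqz.
deg(dhuz) = 14; N(dhuz) = {rrce, ujwi, rrbt, qzfv, sqyj, fhgt, dbfb, tmgl, hyfh, jblo, iasp, gyyp, mofc, jmdu}.
14-regular, N=29; Paley(29): SR with (k,λ,μ)=(14,6,7).
spec(A) ≈ [14.0, 2.19258, -3.19258] (distinct, 5 d.p.).
With N=29: ϑ(G) = 29·(-(-sqrt(29)/2 - 1/2))/(14−(-sqrt(29)/2 - 1/2)) = sqrt(29).
= 5.3852… (decimal).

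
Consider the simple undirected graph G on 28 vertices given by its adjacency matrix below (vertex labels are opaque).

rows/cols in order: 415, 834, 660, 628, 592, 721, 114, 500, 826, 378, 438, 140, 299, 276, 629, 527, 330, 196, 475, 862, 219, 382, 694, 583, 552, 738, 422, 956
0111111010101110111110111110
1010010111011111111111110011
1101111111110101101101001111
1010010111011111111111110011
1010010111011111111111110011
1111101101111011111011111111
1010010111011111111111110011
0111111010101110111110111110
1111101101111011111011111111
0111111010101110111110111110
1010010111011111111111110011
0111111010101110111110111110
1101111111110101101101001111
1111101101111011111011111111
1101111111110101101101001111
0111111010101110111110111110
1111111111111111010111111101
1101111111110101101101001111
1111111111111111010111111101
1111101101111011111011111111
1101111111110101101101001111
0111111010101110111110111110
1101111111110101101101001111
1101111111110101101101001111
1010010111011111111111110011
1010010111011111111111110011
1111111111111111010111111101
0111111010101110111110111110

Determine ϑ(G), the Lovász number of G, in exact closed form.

N(834) = {415, 660, 721, 500, 826, 378, 140, 299, 276, 629, 527, 330, 196, 475, 862, 219, 382, 694, 583, 422, 956}, |N(834)| = 21.
deg(826) = 24; N(826) = {415, 834, 660, 628, 592, 114, 500, 378, 438, 140, 299, 629, 527, 330, 196, 475, 219, 382, 694, 583, 552, 738, 422, 956}.
N(330) = {415, 834, 660, 628, 592, 721, 114, 500, 826, 378, 438, 140, 299, 276, 629, 527, 196, 862, 219, 382, 694, 583, 552, 738, 956}, |N(330)| = 25.
Vertex 415 has 21 neighbors: 834, 660, 628, 592, 721, 114, 826, 438, 299, 276, 629, 330, 196, 475, 862, 219, 694, 583, 552, 738, 422.
G = K_{7,7,7,4,3}: α = 7 = χ(Ḡ), so ϑ = 7.
≈ 7.0000 (to 4 d.p.).
7 ≤ 7 ≤ 7: collapsed.

7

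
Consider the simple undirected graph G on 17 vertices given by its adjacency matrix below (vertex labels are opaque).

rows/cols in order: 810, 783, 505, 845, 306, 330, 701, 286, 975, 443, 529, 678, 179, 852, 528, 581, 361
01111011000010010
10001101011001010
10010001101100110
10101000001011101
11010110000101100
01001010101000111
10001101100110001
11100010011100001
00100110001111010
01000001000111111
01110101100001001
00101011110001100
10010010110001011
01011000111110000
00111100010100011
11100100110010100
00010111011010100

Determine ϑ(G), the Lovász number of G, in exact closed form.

sqrt(17)

deg(581) = 8; N(581) = {810, 783, 505, 330, 975, 443, 179, 528}.
deg(306) = 8; N(306) = {810, 783, 845, 330, 701, 678, 852, 528}.
deg(361) = 8; N(361) = {845, 330, 701, 286, 443, 529, 179, 528}.
Vertex 678 has 8 neighbors: 505, 306, 701, 286, 975, 443, 852, 528.
Every vertex has degree 8 (N=17); strongly regular (17,8,3,4).
The 3 distinct eigenvalues: [8.0, 1.56155, -2.56155].
Lovász: ϑ = −17(-sqrt(17)/2 - 1/2)/(8+-(-sqrt(17)/2 - 1/2)) = sqrt(17).
≈ 4.123105626 (to 9 d.p.).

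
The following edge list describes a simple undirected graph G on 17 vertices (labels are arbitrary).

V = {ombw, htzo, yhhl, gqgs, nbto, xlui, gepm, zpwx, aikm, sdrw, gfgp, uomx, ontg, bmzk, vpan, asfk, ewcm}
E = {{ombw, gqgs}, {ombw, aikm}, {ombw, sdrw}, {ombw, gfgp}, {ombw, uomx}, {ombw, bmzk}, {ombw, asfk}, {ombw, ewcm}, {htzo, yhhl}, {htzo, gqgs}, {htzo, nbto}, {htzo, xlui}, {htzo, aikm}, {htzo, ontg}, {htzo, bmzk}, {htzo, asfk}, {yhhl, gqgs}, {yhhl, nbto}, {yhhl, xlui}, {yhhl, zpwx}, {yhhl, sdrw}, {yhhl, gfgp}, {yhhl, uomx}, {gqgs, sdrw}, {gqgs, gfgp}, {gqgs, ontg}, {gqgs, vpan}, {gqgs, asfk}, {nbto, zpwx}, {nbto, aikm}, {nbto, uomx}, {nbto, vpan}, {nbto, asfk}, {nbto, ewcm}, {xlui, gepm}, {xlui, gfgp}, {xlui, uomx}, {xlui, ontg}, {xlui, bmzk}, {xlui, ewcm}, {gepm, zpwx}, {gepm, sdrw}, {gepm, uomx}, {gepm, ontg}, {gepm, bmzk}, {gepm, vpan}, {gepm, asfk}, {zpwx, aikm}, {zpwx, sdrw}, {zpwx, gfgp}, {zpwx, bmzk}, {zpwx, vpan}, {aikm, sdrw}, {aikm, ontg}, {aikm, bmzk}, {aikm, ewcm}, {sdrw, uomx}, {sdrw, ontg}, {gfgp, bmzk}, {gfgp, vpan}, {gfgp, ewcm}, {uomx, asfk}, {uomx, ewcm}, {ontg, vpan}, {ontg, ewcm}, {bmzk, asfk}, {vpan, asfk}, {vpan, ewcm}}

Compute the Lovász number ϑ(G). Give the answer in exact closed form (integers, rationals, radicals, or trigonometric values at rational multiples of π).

N(yhhl) = {htzo, gqgs, nbto, xlui, zpwx, sdrw, gfgp, uomx}, |N(yhhl)| = 8.
deg(aikm) = 8; N(aikm) = {ombw, htzo, nbto, zpwx, sdrw, ontg, bmzk, ewcm}.
Vertex asfk has 8 neighbors: ombw, htzo, gqgs, nbto, gepm, uomx, bmzk, vpan.
N(gepm) = {xlui, zpwx, sdrw, uomx, ontg, bmzk, vpan, asfk}, |N(gepm)| = 8.
G on 17 vertices is 8-regular; strongly regular (17,8,3,4).
A has 3 distinct eigenvalues ≈ [8.0, 1.5616, -2.5616].
Lovász: ϑ = −17(-sqrt(17)/2 - 1/2)/(8+-(-sqrt(17)/2 - 1/2)) = sqrt(17).
≈ 4.1231056 (to 7 d.p.).

sqrt(17)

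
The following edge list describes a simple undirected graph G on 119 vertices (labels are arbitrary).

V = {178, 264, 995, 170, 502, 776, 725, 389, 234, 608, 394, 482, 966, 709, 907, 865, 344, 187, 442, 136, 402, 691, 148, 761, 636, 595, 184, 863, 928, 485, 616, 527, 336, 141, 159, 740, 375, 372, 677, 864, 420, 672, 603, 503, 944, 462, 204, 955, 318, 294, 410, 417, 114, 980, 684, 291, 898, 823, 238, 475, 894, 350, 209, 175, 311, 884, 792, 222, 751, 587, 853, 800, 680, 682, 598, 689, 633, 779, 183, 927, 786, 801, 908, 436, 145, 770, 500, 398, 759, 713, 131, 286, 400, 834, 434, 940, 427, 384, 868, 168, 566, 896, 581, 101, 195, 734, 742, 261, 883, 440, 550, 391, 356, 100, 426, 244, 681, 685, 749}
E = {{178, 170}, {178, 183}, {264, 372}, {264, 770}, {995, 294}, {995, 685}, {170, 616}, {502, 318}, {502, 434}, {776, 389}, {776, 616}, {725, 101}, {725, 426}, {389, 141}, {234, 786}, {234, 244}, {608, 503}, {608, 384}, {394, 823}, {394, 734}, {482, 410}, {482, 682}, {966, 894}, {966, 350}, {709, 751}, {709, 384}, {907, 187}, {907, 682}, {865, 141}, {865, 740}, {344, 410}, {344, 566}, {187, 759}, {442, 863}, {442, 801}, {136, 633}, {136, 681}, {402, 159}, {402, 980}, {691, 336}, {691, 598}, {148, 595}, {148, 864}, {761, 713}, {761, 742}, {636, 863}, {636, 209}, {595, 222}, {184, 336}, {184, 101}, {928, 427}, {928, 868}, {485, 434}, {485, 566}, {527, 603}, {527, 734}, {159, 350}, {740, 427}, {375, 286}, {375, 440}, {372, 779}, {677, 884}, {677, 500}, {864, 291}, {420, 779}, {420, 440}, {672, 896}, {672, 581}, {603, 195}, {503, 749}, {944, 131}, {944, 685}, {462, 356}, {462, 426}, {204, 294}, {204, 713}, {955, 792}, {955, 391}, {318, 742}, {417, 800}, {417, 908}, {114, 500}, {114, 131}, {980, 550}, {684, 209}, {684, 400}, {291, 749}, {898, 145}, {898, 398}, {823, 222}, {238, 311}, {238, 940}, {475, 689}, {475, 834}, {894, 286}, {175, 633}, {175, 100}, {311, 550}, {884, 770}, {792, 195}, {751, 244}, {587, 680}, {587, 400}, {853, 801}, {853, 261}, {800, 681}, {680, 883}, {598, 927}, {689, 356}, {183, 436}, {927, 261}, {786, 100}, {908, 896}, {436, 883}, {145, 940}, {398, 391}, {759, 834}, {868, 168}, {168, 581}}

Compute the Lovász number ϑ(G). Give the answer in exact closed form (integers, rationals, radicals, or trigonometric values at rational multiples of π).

119*cos(pi/119)/(cos(pi/119) + 1)

deg(482) = 2; N(482) = {410, 682}.
deg(502) = 2; N(502) = {318, 434}.
N(527) = {603, 734}, |N(527)| = 2.
N(400) = {684, 587}, |N(400)| = 2.
Regular of degree 2 on 119 vertices: connected 2-regular on 119 ⇒ C_{119}.
The 60 distinct eigenvalues: [2.0, 1.99721, 1.98886, 1.97496, 1.95556, 1.93071, 1.90047, 1.86494, 1.82422, 1.7784, 1.72763, 1.67205, 1.6118, 1.54707, 1.47802, 1.40485, 1.32776, 1.24698, 1.16272, 1.07522, 0.98472, 0.89148, 0.79575, 0.6978, 0.59791, 0.49636, 0.39342, 0.28938, 0.18454, 0.07918, -0.0264, -0.1319, -0.23704, -0.34152, -0.44504, -0.54733, -0.64808, -0.74704, -0.84391, -0.93843, -1.03033, -1.11936, -1.20527, -1.28782, -1.36678, -1.44194, -1.51307, -1.57999, -1.6425, -1.70043, -1.75363, -1.80194, -1.84522, -1.88337, -1.91626, -1.94381, -1.96595, -1.9826, -1.99373, -1.9993].
Lovász: ϑ = −119(-2*cos(pi/119))/(2+-(-1)*2*cos(pi/119)) = 119*cos(pi/119)/(cos(pi/119) + 1).
≈ 59.489631564 (to 9 d.p.).
Lovász sandwich 59 ≤ 119*cos(pi/119)/(cos(pi/119) + 1) ≤ 60: both strict.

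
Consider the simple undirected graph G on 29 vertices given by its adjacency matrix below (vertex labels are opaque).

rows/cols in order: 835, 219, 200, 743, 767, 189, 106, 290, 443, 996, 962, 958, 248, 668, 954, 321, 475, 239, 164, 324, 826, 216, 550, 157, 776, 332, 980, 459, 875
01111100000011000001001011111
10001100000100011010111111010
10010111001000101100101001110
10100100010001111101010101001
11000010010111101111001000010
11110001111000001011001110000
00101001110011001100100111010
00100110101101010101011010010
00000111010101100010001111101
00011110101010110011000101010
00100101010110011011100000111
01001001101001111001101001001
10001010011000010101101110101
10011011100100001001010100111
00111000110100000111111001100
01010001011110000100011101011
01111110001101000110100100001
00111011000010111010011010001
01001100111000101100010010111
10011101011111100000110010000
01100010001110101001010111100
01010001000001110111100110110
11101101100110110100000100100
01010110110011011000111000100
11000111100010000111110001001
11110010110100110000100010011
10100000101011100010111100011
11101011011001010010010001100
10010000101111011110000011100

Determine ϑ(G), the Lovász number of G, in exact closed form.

deg(216) = 14; N(216) = {219, 743, 290, 668, 954, 321, 239, 164, 324, 826, 157, 776, 980, 459}.
Vertex 239 has 14 neighbors: 200, 743, 767, 106, 290, 248, 954, 321, 475, 164, 216, 550, 776, 875.
deg(743) = 14; N(743) = {835, 200, 189, 996, 668, 954, 321, 475, 239, 324, 216, 157, 332, 875}.
N(164) = {219, 767, 189, 443, 996, 962, 954, 475, 239, 216, 776, 980, 459, 875}, |N(164)| = 14.
Every vertex has degree 14 (N=29); Paley(29): SR with (k,λ,μ)=(14,6,7).
Distinct eigenvalues (to 3 d.p.): [14.0, 2.193, -3.193].
λ_max=14, λ_min=-sqrt(29)/2 - 1/2; ϑ = −29·λ_min/(λ_max−λ_min) = sqrt(29).
ϑ(G) ≈ 5.385164807.

sqrt(29)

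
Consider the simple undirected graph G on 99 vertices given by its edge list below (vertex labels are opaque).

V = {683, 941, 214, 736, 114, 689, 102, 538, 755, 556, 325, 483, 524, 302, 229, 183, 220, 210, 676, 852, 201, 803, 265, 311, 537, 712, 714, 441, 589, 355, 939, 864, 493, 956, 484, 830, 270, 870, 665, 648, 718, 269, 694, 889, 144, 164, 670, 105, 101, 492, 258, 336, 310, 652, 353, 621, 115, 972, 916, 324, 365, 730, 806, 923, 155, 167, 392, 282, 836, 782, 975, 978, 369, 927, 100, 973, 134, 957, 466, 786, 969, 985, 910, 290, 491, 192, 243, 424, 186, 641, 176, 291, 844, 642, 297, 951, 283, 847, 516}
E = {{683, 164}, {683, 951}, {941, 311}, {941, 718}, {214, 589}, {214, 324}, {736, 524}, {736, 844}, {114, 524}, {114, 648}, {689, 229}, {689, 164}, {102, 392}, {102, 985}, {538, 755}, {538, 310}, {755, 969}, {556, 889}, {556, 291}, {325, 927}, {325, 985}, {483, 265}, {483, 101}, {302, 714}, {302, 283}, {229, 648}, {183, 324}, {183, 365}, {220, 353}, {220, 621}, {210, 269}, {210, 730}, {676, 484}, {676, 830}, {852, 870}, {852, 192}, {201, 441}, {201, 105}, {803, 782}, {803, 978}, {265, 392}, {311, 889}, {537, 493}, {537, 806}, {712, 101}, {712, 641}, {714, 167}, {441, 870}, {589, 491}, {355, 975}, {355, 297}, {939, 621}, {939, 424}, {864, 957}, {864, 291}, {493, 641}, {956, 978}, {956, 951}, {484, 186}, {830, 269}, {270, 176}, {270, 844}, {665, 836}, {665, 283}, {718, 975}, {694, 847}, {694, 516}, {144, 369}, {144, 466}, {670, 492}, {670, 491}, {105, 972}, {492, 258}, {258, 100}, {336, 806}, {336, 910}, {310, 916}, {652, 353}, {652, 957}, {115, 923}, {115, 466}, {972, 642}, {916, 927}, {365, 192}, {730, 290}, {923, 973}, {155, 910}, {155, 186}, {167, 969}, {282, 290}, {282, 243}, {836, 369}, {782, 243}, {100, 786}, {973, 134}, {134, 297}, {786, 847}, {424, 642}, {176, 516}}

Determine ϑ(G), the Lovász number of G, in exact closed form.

N(483) = {265, 101}, |N(483)| = 2.
deg(714) = 2; N(714) = {302, 167}.
deg(100) = 2; N(100) = {258, 786}.
Vertex 101 has 2 neighbors: 483, 712.
deg(v) = 2 for all v (|V|=99); a single 99-cycle (edge-transitive).
Distinct eigenvalues (to 5 d.p.): [2.0, 1.99597, 1.98391, 1.96386, 1.9359, 1.90014, 1.85674, 1.80585, 1.7477, 1.68251, 1.61054, 1.53209, 1.44747, 1.35702, 1.26111, 1.16011, 1.05445, 0.94454, 0.83083, 0.71377, 0.59384, 0.47152, 0.3473, 0.22168, 0.09516, -0.03173, -0.1585, -0.28463, -0.40961, -0.53295, -0.65414, -0.77269, -0.88813, -1.0, -1.10784, -1.21122, -1.30972, -1.40295, -1.49053, -1.57211, -1.64735, -1.71597, -1.77767, -1.83222, -1.87939, -1.91899, -1.95086, -1.97488, -1.99094, -1.99899].
ϑ = −N·λ_min/(λ_max−λ_min) = −99·(-2*cos(pi/99))/(2−(-2*cos(pi/99))) = 99*cos(pi/99)/(cos(pi/99) + 1).
Numerically 49.487536.
Check 49 ≤ 99*cos(pi/99)/(cos(pi/99) + 1) ≤ 50: both strict.

99*cos(pi/99)/(cos(pi/99) + 1)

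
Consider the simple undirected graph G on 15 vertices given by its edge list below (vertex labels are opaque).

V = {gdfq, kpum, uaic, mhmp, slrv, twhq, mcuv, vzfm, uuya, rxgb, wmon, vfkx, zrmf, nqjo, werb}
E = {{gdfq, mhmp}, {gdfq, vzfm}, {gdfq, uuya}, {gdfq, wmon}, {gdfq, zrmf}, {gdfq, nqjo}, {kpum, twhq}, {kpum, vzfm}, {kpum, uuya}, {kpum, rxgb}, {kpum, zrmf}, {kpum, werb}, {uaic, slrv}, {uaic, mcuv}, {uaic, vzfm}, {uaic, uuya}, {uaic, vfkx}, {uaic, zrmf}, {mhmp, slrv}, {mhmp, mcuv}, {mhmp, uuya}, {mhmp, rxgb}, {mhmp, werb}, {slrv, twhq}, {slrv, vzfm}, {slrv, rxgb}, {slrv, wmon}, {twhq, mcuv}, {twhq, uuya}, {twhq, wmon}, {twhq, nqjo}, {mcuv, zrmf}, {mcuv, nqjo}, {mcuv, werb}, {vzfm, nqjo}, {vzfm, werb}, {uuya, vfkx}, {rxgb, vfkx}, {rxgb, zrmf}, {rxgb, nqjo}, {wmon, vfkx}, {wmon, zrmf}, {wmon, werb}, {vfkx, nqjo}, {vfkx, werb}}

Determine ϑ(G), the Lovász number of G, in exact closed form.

5

N(werb) = {kpum, mhmp, mcuv, vzfm, wmon, vfkx}, |N(werb)| = 6.
N(slrv) = {uaic, mhmp, twhq, vzfm, rxgb, wmon}, |N(slrv)| = 6.
deg(mhmp) = 6; N(mhmp) = {gdfq, slrv, mcuv, uuya, rxgb, werb}.
deg(vfkx) = 6; N(vfkx) = {uaic, uuya, rxgb, wmon, nqjo, werb}.
G on 15 vertices is 6-regular; Kneser K(6,2) on C(6,2)=15 vertices.
Distinct eigenvalues (to 6 d.p.): [6.0, 1.0, -3.0].
With N=15: ϑ(G) = 15·(-1*(-3))/(6−(-3)) = 5.
Numerically 5.0000000.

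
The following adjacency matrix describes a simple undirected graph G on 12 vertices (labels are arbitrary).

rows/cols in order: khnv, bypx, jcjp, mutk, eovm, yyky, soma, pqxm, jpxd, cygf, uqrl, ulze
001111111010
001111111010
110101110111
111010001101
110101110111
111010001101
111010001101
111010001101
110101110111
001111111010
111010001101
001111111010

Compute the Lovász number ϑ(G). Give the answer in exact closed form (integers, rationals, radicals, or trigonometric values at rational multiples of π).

deg(yyky) = 7; N(yyky) = {khnv, bypx, jcjp, eovm, jpxd, cygf, ulze}.
deg(soma) = 7; N(soma) = {khnv, bypx, jcjp, eovm, jpxd, cygf, ulze}.
Vertex bypx has 8 neighbors: jcjp, mutk, eovm, yyky, soma, pqxm, jpxd, uqrl.
N(pqxm) = {khnv, bypx, jcjp, eovm, jpxd, cygf, ulze}, |N(pqxm)| = 7.
K_{5,4,3} (perfect); ϑ(G) = α(G) = max{5,4,3} = 5.
ϑ(G) ≈ 5.000000.
α=5, χ(Ḡ)=5; ϑ=5 lies between (collapsed).

5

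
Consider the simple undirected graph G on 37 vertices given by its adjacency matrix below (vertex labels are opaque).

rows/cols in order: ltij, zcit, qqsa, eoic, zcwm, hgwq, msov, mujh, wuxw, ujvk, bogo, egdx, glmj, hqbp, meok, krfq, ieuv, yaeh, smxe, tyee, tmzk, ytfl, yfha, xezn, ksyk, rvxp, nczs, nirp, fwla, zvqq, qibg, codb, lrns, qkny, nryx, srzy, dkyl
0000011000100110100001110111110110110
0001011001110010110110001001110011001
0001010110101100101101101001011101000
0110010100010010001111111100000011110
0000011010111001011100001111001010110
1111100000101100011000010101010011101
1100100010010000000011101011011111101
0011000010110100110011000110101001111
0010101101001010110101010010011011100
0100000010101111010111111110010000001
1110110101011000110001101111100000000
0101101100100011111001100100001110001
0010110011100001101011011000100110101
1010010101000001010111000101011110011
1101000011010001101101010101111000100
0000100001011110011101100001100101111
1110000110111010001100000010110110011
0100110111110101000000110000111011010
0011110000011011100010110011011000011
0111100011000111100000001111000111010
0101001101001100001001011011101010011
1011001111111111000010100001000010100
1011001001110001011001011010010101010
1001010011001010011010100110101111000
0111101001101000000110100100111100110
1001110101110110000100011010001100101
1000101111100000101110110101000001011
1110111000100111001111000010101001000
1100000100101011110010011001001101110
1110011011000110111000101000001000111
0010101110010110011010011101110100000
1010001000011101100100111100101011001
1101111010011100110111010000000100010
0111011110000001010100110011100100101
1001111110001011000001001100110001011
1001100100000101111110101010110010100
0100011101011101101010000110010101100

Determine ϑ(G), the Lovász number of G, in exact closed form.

sqrt(37)

Vertex krfq has 18 neighbors: zcwm, ujvk, egdx, glmj, hqbp, meok, yaeh, smxe, tyee, ytfl, yfha, nirp, fwla, codb, qkny, nryx, srzy, dkyl.
deg(ujvk) = 18; N(ujvk) = {zcit, wuxw, bogo, glmj, hqbp, meok, krfq, yaeh, tyee, tmzk, ytfl, yfha, xezn, ksyk, rvxp, nczs, zvqq, dkyl}.
deg(zcwm) = 18; N(zcwm) = {hgwq, msov, wuxw, bogo, egdx, glmj, krfq, yaeh, smxe, tyee, ksyk, rvxp, nczs, nirp, qibg, lrns, nryx, srzy}.
deg(zvqq) = 18; N(zvqq) = {ltij, zcit, qqsa, hgwq, msov, wuxw, ujvk, hqbp, meok, ieuv, yaeh, smxe, yfha, ksyk, qibg, nryx, srzy, dkyl}.
G on 37 vertices is 18-regular; Paley(37): SR with (k,λ,μ)=(18,8,9).
spec(A) ≈ [18.0, 2.54138, -3.54138] (distinct, 5 d.p.).
−37·(-sqrt(37)/2 - 1/2) / ((18)−(-sqrt(37)/2 - 1/2)) = sqrt(37) = ϑ(G).
≈ 6.082763 (to 6 d.p.).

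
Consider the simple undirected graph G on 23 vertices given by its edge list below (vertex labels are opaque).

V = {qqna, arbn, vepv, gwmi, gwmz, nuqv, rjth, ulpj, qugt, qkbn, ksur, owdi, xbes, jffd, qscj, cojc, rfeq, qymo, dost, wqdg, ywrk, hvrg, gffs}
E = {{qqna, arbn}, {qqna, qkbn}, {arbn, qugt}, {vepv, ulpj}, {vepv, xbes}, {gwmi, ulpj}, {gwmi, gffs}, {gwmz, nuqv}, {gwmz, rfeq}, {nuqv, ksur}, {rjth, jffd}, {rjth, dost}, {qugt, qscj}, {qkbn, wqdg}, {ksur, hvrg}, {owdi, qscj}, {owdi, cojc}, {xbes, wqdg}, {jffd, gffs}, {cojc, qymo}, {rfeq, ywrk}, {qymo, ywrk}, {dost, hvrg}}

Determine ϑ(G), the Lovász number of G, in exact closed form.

deg(ywrk) = 2; N(ywrk) = {rfeq, qymo}.
deg(gwmi) = 2; N(gwmi) = {ulpj, gffs}.
Vertex hvrg has 2 neighbors: ksur, dost.
deg(rfeq) = 2; N(rfeq) = {gwmz, ywrk}.
Regular of degree 2 on 23 vertices: connected 2-regular on 23 ⇒ C_{23}.
Distinct eigenvalues (to 4 d.p.): [2.0, 1.9258, 1.7088, 1.3651, 0.9201, 0.4069, -0.1365, -0.6698, -1.1534, -1.5514, -1.8344, -1.9814].
ϑ = −N·λ_min/(λ_max−λ_min) = −23·(-2*cos(pi/23))/(2−(-2*cos(pi/23))) = 23*cos(pi/23)/(cos(pi/23) + 1).
= 11.446194… (decimal).
Sandwich: α(G)=11 ≤ ϑ(G)=23*cos(pi/23)/(cos(pi/23) + 1) ≤ χ(Ḡ)=12 (both strict).

23*cos(pi/23)/(cos(pi/23) + 1)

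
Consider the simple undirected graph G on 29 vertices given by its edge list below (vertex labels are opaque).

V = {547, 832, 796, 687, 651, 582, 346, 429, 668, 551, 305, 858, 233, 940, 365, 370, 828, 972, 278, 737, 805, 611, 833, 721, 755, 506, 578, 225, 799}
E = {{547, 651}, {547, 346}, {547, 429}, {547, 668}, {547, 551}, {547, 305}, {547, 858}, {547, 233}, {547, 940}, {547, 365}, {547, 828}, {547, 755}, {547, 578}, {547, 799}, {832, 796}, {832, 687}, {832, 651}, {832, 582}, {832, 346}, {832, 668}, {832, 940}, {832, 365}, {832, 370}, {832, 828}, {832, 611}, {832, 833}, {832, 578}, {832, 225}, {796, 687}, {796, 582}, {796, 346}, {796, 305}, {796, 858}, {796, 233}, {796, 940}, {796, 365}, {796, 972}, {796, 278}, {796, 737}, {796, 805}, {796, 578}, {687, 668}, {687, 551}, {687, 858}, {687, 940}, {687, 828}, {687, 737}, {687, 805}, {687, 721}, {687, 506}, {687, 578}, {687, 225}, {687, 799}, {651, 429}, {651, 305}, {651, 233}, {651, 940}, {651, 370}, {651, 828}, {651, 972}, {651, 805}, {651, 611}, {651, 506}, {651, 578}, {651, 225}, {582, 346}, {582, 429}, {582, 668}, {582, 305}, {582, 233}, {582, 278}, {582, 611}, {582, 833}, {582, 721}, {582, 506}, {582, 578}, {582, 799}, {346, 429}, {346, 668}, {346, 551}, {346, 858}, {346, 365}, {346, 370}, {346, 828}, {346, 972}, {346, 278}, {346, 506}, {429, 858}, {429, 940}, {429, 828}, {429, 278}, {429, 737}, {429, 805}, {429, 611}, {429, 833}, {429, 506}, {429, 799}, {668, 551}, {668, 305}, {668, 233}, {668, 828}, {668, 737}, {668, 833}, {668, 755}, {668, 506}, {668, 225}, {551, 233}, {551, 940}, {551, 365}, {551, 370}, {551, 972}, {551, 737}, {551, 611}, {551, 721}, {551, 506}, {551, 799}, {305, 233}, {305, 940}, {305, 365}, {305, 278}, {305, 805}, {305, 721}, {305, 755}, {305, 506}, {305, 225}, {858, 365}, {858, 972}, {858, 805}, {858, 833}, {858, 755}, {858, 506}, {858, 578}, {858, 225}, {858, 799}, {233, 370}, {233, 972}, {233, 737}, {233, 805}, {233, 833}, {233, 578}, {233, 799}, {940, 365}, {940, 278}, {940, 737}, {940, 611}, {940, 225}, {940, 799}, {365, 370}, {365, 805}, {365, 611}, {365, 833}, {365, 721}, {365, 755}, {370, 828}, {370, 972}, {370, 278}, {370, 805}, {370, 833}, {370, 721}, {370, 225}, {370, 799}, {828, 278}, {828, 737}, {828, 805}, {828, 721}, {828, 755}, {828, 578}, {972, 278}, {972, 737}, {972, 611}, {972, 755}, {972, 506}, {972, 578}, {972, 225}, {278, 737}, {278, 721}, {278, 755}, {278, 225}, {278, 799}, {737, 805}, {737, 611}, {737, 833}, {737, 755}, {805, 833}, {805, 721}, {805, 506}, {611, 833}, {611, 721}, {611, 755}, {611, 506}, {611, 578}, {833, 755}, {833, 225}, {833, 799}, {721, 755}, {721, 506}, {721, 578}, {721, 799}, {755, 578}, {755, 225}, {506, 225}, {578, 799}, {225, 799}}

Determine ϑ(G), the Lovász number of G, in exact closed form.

sqrt(29)

deg(651) = 14; N(651) = {547, 832, 429, 305, 233, 940, 370, 828, 972, 805, 611, 506, 578, 225}.
deg(547) = 14; N(547) = {651, 346, 429, 668, 551, 305, 858, 233, 940, 365, 828, 755, 578, 799}.
Vertex 721 has 14 neighbors: 687, 582, 551, 305, 365, 370, 828, 278, 805, 611, 755, 506, 578, 799.
deg(551) = 14; N(551) = {547, 687, 346, 668, 233, 940, 365, 370, 972, 737, 611, 721, 506, 799}.
deg(v) = 14 for all v (|V|=29); SR(29,14,6,7) — a Paley graph.
spec(A) ≈ [14.0, 2.192582, -3.192582] (distinct, 6 d.p.).
Lovász (edge-transitive): ϑ = −29·(-sqrt(29)/2 - 1/2)/((14)−(-sqrt(29)/2 - 1/2)) = sqrt(29).
= 5.385165… (decimal).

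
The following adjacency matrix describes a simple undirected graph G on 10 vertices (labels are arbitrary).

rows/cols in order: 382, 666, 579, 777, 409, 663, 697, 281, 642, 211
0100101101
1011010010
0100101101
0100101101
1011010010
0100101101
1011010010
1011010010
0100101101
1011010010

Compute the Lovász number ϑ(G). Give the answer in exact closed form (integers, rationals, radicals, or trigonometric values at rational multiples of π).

5

Vertex 281 has 5 neighbors: 382, 579, 777, 663, 642.
Vertex 697 has 5 neighbors: 382, 579, 777, 663, 642.
deg(777) = 5; N(777) = {666, 409, 697, 281, 211}.
Vertex 409 has 5 neighbors: 382, 579, 777, 663, 642.
2 parts of sizes [5, 5]; α(G) = 5 = ϑ (perfect).
ϑ(G) ≈ 5.000000000.
Lovász sandwich 5 ≤ 5 ≤ 5: collapsed.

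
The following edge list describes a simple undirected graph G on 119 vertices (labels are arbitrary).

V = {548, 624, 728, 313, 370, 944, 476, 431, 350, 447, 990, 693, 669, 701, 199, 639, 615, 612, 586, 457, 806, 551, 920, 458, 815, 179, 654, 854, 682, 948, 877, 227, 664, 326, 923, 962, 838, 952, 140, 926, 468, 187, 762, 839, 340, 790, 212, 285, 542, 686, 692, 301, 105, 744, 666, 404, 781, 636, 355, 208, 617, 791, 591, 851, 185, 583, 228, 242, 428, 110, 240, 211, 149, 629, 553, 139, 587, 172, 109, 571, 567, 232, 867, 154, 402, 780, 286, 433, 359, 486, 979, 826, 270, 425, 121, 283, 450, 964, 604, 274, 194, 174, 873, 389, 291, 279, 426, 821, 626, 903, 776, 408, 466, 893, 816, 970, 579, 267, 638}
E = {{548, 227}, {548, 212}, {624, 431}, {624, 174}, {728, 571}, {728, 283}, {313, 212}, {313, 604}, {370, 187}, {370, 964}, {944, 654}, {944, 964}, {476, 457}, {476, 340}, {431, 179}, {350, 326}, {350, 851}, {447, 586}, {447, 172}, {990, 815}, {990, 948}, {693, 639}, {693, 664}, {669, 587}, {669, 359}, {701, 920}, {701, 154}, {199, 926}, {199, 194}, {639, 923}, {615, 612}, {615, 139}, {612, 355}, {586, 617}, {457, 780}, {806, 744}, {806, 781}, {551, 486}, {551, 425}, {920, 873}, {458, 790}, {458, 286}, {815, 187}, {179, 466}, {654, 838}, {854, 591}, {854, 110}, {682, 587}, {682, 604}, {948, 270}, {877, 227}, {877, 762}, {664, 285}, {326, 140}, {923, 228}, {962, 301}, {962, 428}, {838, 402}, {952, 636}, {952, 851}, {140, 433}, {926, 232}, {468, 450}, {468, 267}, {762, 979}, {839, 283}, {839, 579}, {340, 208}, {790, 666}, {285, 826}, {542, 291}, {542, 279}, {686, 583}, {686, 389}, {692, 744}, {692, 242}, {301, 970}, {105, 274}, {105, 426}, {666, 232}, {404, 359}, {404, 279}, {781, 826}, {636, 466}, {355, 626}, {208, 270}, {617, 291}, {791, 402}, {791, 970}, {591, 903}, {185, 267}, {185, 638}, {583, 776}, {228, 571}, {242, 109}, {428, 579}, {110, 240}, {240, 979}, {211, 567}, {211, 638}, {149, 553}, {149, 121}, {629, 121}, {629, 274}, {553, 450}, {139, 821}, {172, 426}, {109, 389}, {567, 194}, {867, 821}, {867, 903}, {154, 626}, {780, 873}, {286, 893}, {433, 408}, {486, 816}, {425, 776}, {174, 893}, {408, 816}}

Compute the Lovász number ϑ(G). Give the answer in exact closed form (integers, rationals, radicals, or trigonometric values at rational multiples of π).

deg(571) = 2; N(571) = {728, 228}.
N(468) = {450, 267}, |N(468)| = 2.
deg(274) = 2; N(274) = {105, 629}.
deg(692) = 2; N(692) = {744, 242}.
deg(v) = 2 for all v (|V|=119); the odd cycle C_{119}.
The 60 distinct eigenvalues: [2.0, 1.997, 1.989, 1.975, 1.956, 1.931, 1.9, 1.865, 1.824, 1.778, 1.728, 1.672, 1.612, 1.547, 1.478, 1.405, 1.328, 1.247, 1.163, 1.075, 0.985, 0.891, 0.796, 0.698, 0.598, 0.496, 0.393, 0.289, 0.185, 0.079, -0.026, -0.132, -0.237, -0.342, -0.445, -0.547, -0.648, -0.747, -0.844, -0.938, -1.03, -1.119, -1.205, -1.288, -1.367, -1.442, -1.513, -1.58, -1.642, -1.7, -1.754, -1.802, -1.845, -1.883, -1.916, -1.944, -1.966, -1.983, -1.994, -1.999].
ϑ = −N·λ_min/(λ_max−λ_min) = −119·(-2*cos(pi/119))/(2−(-2*cos(pi/119))) = 119*cos(pi/119)/(cos(pi/119) + 1).
Numerically 59.48963156.
Lovász sandwich 59 ≤ 119*cos(pi/119)/(cos(pi/119) + 1) ≤ 60: both strict.

119*cos(pi/119)/(cos(pi/119) + 1)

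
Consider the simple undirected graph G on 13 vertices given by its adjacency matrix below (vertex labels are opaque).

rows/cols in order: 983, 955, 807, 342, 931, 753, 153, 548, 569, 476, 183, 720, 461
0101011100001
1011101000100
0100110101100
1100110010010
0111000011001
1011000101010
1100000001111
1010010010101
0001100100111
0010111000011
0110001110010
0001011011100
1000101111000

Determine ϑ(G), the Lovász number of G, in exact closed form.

sqrt(13)

Vertex 931 has 6 neighbors: 955, 807, 342, 569, 476, 461.
N(153) = {983, 955, 476, 183, 720, 461}, |N(153)| = 6.
deg(569) = 6; N(569) = {342, 931, 548, 183, 720, 461}.
Vertex 183 has 6 neighbors: 955, 807, 153, 548, 569, 720.
deg(v) = 6 for all v (|V|=13); SR(13,6,2,3) — a Paley graph.
A has 3 distinct eigenvalues ≈ [6.0, 1.3028, -2.3028].
Lovász: ϑ = −13(-sqrt(13)/2 - 1/2)/(6+-(-sqrt(13)/2 - 1/2)) = sqrt(13).
= 3.60555… (decimal).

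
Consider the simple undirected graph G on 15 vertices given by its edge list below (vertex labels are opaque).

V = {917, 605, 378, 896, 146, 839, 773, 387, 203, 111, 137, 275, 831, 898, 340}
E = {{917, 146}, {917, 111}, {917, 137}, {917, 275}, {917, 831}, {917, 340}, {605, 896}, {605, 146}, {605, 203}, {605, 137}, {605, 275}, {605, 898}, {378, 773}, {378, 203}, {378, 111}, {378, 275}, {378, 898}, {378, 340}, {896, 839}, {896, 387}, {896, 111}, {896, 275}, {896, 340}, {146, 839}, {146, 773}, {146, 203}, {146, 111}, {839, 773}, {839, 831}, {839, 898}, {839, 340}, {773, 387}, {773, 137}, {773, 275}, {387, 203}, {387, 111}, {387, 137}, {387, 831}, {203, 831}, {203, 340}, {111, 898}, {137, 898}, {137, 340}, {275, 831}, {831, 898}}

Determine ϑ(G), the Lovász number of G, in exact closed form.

5

deg(839) = 6; N(839) = {896, 146, 773, 831, 898, 340}.
N(203) = {605, 378, 146, 387, 831, 340}, |N(203)| = 6.
deg(917) = 6; N(917) = {146, 111, 137, 275, 831, 340}.
Vertex 137 has 6 neighbors: 917, 605, 773, 387, 898, 340.
6-regular, N=15; Kneser K(6,2) on C(6,2)=15 vertices.
spec(A) ≈ [6.0, 1.0, -3.0] (distinct, 3 d.p.).
Lovász: ϑ = −15(-3)/(6+-1*(-3)) = 5.
Numerically 5.000000.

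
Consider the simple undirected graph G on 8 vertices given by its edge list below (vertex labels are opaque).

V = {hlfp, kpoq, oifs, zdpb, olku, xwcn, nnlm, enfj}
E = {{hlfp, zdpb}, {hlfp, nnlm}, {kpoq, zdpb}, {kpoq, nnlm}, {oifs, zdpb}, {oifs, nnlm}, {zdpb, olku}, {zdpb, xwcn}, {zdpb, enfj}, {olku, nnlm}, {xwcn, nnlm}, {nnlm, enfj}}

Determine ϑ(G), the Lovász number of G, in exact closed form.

6

N(xwcn) = {zdpb, nnlm}, |N(xwcn)| = 2.
deg(zdpb) = 6; N(zdpb) = {hlfp, kpoq, oifs, olku, xwcn, enfj}.
N(oifs) = {zdpb, nnlm}, |N(oifs)| = 2.
N(olku) = {zdpb, nnlm}, |N(olku)| = 2.
Complete multipartite on [6, 2]: sandwich collapses at ϑ=6.
= 6.000000… (decimal).
Check 6 ≤ 6 ≤ 6: collapsed.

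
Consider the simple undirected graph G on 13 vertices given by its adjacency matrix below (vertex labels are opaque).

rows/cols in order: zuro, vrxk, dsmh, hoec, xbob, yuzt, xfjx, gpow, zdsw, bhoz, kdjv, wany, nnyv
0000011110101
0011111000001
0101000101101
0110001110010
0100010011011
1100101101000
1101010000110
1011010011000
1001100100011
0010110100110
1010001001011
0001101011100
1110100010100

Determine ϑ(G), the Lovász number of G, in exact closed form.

sqrt(13)

Vertex xbob has 6 neighbors: vrxk, yuzt, zdsw, bhoz, wany, nnyv.
deg(kdjv) = 6; N(kdjv) = {zuro, dsmh, xfjx, bhoz, wany, nnyv}.
Vertex yuzt has 6 neighbors: zuro, vrxk, xbob, xfjx, gpow, bhoz.
N(nnyv) = {zuro, vrxk, dsmh, xbob, zdsw, kdjv}, |N(nnyv)| = 6.
13-vertex 6-regular graph: strongly regular (13,6,2,3).
spec(A) ≈ [6.0, 1.30278, -2.30278] (distinct, 5 d.p.).
λ_max=6, λ_min=-sqrt(13)/2 - 1/2; ϑ = −13·λ_min/(λ_max−λ_min) = sqrt(13).
= 3.605551275… (decimal).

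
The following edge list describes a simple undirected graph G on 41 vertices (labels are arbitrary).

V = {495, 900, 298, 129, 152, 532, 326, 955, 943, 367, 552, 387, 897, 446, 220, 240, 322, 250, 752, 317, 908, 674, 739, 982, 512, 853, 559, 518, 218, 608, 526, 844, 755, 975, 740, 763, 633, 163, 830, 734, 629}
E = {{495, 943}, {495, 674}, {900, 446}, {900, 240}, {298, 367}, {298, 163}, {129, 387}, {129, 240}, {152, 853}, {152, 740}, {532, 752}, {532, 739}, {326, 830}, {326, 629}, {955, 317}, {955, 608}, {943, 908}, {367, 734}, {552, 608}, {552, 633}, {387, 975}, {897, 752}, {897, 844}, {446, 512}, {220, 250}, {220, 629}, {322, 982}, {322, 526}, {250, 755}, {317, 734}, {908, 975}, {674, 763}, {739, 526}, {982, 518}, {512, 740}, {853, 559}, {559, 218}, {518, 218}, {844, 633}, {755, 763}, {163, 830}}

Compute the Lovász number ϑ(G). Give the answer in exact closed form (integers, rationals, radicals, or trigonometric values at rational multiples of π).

41*cos(pi/41)/(cos(pi/41) + 1)

deg(152) = 2; N(152) = {853, 740}.
N(739) = {532, 526}, |N(739)| = 2.
N(674) = {495, 763}, |N(674)| = 2.
Vertex 853 has 2 neighbors: 152, 559.
41-vertex 2-regular graph: a single 41-cycle (edge-transitive).
The 21 distinct eigenvalues: [2.0, 1.9766, 1.9068, 1.7923, 1.6359, 1.441, 1.2125, 0.9554, 0.676, 0.3808, 0.0766, -0.2294, -0.53, -0.8181, -1.0871, -1.3307, -1.543, -1.7191, -1.855, -1.9474, -1.9941].
ϑ = −N·λ_min/(λ_max−λ_min) = −41·(-2*cos(pi/41))/(2−(-2*cos(pi/41))) = 41*cos(pi/41)/(cos(pi/41) + 1).
ϑ(G) ≈ 20.46988027.
Lovász sandwich 20 ≤ 41*cos(pi/41)/(cos(pi/41) + 1) ≤ 21: both strict.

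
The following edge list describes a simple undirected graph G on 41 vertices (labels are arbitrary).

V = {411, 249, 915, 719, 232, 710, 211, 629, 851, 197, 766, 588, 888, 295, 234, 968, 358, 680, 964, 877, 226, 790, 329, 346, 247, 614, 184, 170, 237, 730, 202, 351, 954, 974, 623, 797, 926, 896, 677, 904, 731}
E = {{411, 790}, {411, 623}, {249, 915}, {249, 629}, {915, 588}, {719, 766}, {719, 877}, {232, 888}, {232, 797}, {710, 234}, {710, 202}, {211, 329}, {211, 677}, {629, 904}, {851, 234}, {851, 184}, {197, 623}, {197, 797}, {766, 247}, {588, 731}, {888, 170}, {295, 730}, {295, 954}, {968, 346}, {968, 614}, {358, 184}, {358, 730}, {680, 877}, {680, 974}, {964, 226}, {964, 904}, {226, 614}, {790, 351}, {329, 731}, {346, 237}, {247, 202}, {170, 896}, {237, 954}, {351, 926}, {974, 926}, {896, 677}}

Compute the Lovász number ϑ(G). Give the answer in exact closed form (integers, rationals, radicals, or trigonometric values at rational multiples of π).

N(629) = {249, 904}, |N(629)| = 2.
Vertex 904 has 2 neighbors: 629, 964.
deg(170) = 2; N(170) = {888, 896}.
deg(623) = 2; N(623) = {411, 197}.
G on 41 vertices is 2-regular; the odd cycle C_{41}.
spec(A) ≈ [2.0, 1.977, 1.907, 1.792, 1.636, 1.441, 1.212, 0.955, 0.676, 0.381, 0.077, -0.229, -0.53, -0.818, -1.087, -1.331, -1.543, -1.719, -1.855, -1.947, -1.994] (distinct, 3 d.p.).
With N=41: ϑ(G) = 41·(-(-1)*2*cos(pi/41))/(2−(-2*cos(pi/41))) = 41*cos(pi/41)/(cos(pi/41) + 1).
≈ 20.4699 (to 4 d.p.).
20 ≤ 41*cos(pi/41)/(cos(pi/41) + 1) ≤ 21: both strict.

41*cos(pi/41)/(cos(pi/41) + 1)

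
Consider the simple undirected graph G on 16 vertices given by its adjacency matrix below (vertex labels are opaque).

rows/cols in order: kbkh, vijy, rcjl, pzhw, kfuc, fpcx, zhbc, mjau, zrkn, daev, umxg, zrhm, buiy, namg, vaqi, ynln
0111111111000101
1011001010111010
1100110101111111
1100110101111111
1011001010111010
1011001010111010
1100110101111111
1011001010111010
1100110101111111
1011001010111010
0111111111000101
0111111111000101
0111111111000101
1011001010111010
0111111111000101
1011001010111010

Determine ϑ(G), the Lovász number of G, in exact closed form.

N(namg) = {kbkh, rcjl, pzhw, zhbc, zrkn, umxg, zrhm, buiy, vaqi}, |N(namg)| = 9.
N(mjau) = {kbkh, rcjl, pzhw, zhbc, zrkn, umxg, zrhm, buiy, vaqi}, |N(mjau)| = 9.
N(ynln) = {kbkh, rcjl, pzhw, zhbc, zrkn, umxg, zrhm, buiy, vaqi}, |N(ynln)| = 9.
N(zhbc) = {kbkh, vijy, kfuc, fpcx, mjau, daev, umxg, zrhm, buiy, namg, vaqi, ynln}, |N(zhbc)| = 12.
G = K_{7,5,4}: α = 7 = χ(Ḡ), so ϑ = 7.
≈ 7.00000000 (to 8 d.p.).
Lovász sandwich 7 ≤ 7 ≤ 7: collapsed.

7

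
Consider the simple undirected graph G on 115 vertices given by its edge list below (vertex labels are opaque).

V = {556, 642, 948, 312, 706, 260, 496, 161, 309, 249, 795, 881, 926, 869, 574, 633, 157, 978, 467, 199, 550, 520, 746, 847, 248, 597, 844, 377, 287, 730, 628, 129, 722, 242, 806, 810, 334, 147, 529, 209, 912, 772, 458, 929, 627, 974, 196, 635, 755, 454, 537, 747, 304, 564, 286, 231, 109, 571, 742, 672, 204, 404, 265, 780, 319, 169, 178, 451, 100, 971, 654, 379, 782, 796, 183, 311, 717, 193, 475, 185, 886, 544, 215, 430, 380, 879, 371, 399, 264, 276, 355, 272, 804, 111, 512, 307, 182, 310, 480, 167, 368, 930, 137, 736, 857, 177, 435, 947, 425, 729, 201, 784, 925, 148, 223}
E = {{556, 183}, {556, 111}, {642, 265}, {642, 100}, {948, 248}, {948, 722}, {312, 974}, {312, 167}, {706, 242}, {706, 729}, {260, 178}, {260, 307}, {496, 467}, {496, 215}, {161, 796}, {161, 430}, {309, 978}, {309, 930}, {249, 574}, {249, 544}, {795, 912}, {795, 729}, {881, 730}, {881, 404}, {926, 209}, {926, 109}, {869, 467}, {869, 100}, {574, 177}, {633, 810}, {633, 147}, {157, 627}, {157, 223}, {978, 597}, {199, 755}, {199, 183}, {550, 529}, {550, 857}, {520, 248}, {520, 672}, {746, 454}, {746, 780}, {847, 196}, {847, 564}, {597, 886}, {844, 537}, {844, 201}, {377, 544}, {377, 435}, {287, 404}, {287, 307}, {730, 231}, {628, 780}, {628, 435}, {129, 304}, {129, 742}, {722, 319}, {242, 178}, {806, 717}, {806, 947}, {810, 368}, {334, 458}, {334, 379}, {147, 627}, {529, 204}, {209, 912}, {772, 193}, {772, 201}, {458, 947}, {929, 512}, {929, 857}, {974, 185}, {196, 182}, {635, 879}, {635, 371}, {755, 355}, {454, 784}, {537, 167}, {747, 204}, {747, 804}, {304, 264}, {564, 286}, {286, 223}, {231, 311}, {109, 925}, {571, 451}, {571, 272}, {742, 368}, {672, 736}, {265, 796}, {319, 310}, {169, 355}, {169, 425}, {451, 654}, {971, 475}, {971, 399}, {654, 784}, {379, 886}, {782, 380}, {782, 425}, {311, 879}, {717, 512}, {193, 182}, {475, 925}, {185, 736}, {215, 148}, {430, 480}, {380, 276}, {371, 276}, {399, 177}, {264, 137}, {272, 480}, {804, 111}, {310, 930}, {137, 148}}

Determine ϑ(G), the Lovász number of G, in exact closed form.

115*cos(pi/115)/(cos(pi/115) + 1)

N(287) = {404, 307}, |N(287)| = 2.
N(926) = {209, 109}, |N(926)| = 2.
Vertex 264 has 2 neighbors: 304, 137.
Vertex 199 has 2 neighbors: 755, 183.
G on 115 vertices is 2-regular; a single 115-cycle (edge-transitive).
spec(A) ≈ [2.0, 1.997, 1.988, 1.973, 1.952, 1.926, 1.893, 1.856, 1.812, 1.763, 1.709, 1.65, 1.585, 1.516, 1.443, 1.365, 1.283, 1.198, 1.108, 1.016, 0.92, 0.822, 0.721, 0.618, 0.513, 0.407, 0.299, 0.191, 0.082, -0.027, -0.136, -0.245, -0.353, -0.46, -0.566, -0.67, -0.772, -0.871, -0.968, -1.062, -1.153, -1.241, -1.325, -1.405, -1.48, -1.551, -1.618, -1.68, -1.737, -1.788, -1.834, -1.875, -1.91, -1.94, -1.964, -1.981, -1.993, -1.999] (distinct, 3 d.p.).
Lovász (edge-transitive): ϑ = −115·(-2*cos(pi/115))/((2)−(-2*cos(pi/115))) = 115*cos(pi/115)/(cos(pi/115) + 1).
= 57.4893… (decimal).
57 ≤ 115*cos(pi/115)/(cos(pi/115) + 1) ≤ 58: both strict.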